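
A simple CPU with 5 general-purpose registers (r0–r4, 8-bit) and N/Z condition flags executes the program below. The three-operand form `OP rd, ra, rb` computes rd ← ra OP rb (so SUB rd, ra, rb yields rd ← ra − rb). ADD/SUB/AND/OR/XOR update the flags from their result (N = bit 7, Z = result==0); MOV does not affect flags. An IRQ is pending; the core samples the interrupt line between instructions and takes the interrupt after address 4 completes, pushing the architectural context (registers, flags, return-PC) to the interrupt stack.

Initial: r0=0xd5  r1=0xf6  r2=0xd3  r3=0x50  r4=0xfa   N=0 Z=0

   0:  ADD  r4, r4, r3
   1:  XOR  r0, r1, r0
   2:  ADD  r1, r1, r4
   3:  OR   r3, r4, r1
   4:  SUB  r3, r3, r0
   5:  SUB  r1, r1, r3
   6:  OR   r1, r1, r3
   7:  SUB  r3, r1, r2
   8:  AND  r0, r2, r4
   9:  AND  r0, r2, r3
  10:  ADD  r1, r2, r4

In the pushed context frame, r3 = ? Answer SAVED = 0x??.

after  0: r0=0xd5 r1=0xf6 r2=0xd3 r3=0x50 r4=0x4a  N=0 Z=0
after  1: r0=0x23 r1=0xf6 r2=0xd3 r3=0x50 r4=0x4a  N=0 Z=0
after  2: r0=0x23 r1=0x40 r2=0xd3 r3=0x50 r4=0x4a  N=0 Z=0
after  3: r0=0x23 r1=0x40 r2=0xd3 r3=0x4a r4=0x4a  N=0 Z=0
after  4: r0=0x23 r1=0x40 r2=0xd3 r3=0x27 r4=0x4a  N=0 Z=0
-- IRQ taken; context saved, return-PC = 5 --

SAVED = 0x27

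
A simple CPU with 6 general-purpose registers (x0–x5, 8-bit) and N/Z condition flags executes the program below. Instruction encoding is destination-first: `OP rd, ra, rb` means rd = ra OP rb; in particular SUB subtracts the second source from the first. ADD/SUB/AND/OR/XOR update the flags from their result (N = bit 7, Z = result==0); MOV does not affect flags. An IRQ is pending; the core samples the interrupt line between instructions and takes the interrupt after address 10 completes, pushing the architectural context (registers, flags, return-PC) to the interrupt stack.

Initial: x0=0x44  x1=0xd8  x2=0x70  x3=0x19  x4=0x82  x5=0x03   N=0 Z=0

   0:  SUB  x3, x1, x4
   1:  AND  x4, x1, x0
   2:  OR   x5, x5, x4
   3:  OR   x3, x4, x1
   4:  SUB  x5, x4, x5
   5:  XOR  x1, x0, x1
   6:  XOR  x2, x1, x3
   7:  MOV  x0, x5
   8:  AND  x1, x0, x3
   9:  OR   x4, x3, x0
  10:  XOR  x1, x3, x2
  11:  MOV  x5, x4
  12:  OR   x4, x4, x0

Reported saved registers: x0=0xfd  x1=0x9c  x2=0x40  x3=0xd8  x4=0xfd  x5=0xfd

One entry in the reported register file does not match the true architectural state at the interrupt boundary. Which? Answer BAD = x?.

BAD = x2

after  0: x0=0x44 x1=0xd8 x2=0x70 x3=0x56 x4=0x82 x5=0x03  N=0 Z=0
after  1: x0=0x44 x1=0xd8 x2=0x70 x3=0x56 x4=0x40 x5=0x03  N=0 Z=0
after  2: x0=0x44 x1=0xd8 x2=0x70 x3=0x56 x4=0x40 x5=0x43  N=0 Z=0
after  3: x0=0x44 x1=0xd8 x2=0x70 x3=0xd8 x4=0x40 x5=0x43  N=1 Z=0
after  4: x0=0x44 x1=0xd8 x2=0x70 x3=0xd8 x4=0x40 x5=0xfd  N=1 Z=0
after  5: x0=0x44 x1=0x9c x2=0x70 x3=0xd8 x4=0x40 x5=0xfd  N=1 Z=0
after  6: x0=0x44 x1=0x9c x2=0x44 x3=0xd8 x4=0x40 x5=0xfd  N=0 Z=0
after  7: x0=0xfd x1=0x9c x2=0x44 x3=0xd8 x4=0x40 x5=0xfd  N=0 Z=0
after  8: x0=0xfd x1=0xd8 x2=0x44 x3=0xd8 x4=0x40 x5=0xfd  N=1 Z=0
after  9: x0=0xfd x1=0xd8 x2=0x44 x3=0xd8 x4=0xfd x5=0xfd  N=1 Z=0
after 10: x0=0xfd x1=0x9c x2=0x44 x3=0xd8 x4=0xfd x5=0xfd  N=1 Z=0
-- IRQ taken; context saved, return-PC = 11 --
mismatch: x2: reported 0x40 vs actual 0x44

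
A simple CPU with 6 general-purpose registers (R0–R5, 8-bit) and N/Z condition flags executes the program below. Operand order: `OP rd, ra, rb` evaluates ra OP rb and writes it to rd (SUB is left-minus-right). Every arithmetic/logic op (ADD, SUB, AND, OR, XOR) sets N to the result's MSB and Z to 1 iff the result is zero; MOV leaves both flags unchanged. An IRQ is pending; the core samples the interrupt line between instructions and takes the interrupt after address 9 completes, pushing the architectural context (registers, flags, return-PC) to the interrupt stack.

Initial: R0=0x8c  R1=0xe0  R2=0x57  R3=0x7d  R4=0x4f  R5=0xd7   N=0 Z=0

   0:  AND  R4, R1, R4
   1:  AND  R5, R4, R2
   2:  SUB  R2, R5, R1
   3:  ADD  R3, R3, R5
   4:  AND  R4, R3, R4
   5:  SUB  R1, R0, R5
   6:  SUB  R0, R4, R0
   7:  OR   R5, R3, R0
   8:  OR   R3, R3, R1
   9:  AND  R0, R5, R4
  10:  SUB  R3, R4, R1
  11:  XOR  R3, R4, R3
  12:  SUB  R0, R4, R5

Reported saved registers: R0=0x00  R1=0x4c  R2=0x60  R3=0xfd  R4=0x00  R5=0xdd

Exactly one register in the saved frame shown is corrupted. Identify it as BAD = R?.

BAD = R5

after  0: R0=0x8c R1=0xe0 R2=0x57 R3=0x7d R4=0x40 R5=0xd7  N=0 Z=0
after  1: R0=0x8c R1=0xe0 R2=0x57 R3=0x7d R4=0x40 R5=0x40  N=0 Z=0
after  2: R0=0x8c R1=0xe0 R2=0x60 R3=0x7d R4=0x40 R5=0x40  N=0 Z=0
after  3: R0=0x8c R1=0xe0 R2=0x60 R3=0xbd R4=0x40 R5=0x40  N=1 Z=0
after  4: R0=0x8c R1=0xe0 R2=0x60 R3=0xbd R4=0x00 R5=0x40  N=0 Z=1
after  5: R0=0x8c R1=0x4c R2=0x60 R3=0xbd R4=0x00 R5=0x40  N=0 Z=0
after  6: R0=0x74 R1=0x4c R2=0x60 R3=0xbd R4=0x00 R5=0x40  N=0 Z=0
after  7: R0=0x74 R1=0x4c R2=0x60 R3=0xbd R4=0x00 R5=0xfd  N=1 Z=0
after  8: R0=0x74 R1=0x4c R2=0x60 R3=0xfd R4=0x00 R5=0xfd  N=1 Z=0
after  9: R0=0x00 R1=0x4c R2=0x60 R3=0xfd R4=0x00 R5=0xfd  N=0 Z=1
-- IRQ taken; context saved, return-PC = 10 --
mismatch: R5: reported 0xdd vs actual 0xfd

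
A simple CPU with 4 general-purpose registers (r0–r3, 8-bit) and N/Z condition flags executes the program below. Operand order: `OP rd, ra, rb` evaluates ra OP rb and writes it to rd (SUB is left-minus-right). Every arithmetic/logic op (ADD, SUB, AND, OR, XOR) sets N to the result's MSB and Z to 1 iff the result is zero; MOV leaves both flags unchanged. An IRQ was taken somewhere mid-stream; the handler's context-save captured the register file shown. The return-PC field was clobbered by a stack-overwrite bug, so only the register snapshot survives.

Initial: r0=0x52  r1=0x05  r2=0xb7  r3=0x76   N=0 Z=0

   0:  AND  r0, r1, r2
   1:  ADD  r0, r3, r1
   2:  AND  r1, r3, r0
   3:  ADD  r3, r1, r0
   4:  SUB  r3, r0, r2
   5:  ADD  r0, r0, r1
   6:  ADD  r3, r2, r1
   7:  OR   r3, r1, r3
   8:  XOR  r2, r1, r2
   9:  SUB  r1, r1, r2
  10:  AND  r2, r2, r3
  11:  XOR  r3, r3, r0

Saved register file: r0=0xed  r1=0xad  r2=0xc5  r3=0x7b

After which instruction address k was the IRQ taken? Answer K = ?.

K = 9

after  0: r0=0x05 r1=0x05 r2=0xb7 r3=0x76  N=0 Z=0
after  1: r0=0x7b r1=0x05 r2=0xb7 r3=0x76  N=0 Z=0
after  2: r0=0x7b r1=0x72 r2=0xb7 r3=0x76  N=0 Z=0
after  3: r0=0x7b r1=0x72 r2=0xb7 r3=0xed  N=1 Z=0
after  4: r0=0x7b r1=0x72 r2=0xb7 r3=0xc4  N=1 Z=0
after  5: r0=0xed r1=0x72 r2=0xb7 r3=0xc4  N=1 Z=0
after  6: r0=0xed r1=0x72 r2=0xb7 r3=0x29  N=0 Z=0
after  7: r0=0xed r1=0x72 r2=0xb7 r3=0x7b  N=0 Z=0
after  8: r0=0xed r1=0x72 r2=0xc5 r3=0x7b  N=1 Z=0
after  9: r0=0xed r1=0xad r2=0xc5 r3=0x7b  N=1 Z=0
-- IRQ taken; context saved, return-PC = 10 --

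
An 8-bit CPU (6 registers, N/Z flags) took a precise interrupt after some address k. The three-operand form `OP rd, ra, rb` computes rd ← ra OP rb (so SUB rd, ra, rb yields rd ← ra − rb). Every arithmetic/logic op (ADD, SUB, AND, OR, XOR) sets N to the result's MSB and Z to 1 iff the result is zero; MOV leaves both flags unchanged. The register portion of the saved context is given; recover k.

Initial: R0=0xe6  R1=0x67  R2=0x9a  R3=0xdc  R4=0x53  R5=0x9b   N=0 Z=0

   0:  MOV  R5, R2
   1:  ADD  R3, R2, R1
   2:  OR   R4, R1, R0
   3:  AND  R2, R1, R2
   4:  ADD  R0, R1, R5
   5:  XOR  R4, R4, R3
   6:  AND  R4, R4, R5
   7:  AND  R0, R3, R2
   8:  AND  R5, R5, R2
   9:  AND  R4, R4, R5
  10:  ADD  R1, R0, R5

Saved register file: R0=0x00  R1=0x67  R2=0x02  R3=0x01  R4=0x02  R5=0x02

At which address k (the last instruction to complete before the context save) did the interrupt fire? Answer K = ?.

after  0: R0=0xe6 R1=0x67 R2=0x9a R3=0xdc R4=0x53 R5=0x9a  N=0 Z=0
after  1: R0=0xe6 R1=0x67 R2=0x9a R3=0x01 R4=0x53 R5=0x9a  N=0 Z=0
after  2: R0=0xe6 R1=0x67 R2=0x9a R3=0x01 R4=0xe7 R5=0x9a  N=1 Z=0
after  3: R0=0xe6 R1=0x67 R2=0x02 R3=0x01 R4=0xe7 R5=0x9a  N=0 Z=0
after  4: R0=0x01 R1=0x67 R2=0x02 R3=0x01 R4=0xe7 R5=0x9a  N=0 Z=0
after  5: R0=0x01 R1=0x67 R2=0x02 R3=0x01 R4=0xe6 R5=0x9a  N=1 Z=0
after  6: R0=0x01 R1=0x67 R2=0x02 R3=0x01 R4=0x82 R5=0x9a  N=1 Z=0
after  7: R0=0x00 R1=0x67 R2=0x02 R3=0x01 R4=0x82 R5=0x9a  N=0 Z=1
after  8: R0=0x00 R1=0x67 R2=0x02 R3=0x01 R4=0x82 R5=0x02  N=0 Z=0
after  9: R0=0x00 R1=0x67 R2=0x02 R3=0x01 R4=0x02 R5=0x02  N=0 Z=0
-- IRQ taken; context saved, return-PC = 10 --

K = 9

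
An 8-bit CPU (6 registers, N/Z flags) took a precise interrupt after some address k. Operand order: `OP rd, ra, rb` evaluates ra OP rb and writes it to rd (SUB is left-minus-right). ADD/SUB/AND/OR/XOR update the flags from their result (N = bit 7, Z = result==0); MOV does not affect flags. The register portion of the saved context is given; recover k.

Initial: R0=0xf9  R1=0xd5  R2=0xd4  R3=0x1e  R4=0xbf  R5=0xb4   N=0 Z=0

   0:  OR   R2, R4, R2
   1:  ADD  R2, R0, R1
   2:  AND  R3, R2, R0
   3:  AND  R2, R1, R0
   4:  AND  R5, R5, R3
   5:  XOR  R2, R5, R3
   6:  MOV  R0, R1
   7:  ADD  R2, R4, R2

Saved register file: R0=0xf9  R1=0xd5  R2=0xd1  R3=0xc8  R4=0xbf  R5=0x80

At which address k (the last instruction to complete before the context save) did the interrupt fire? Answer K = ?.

after  0: R0=0xf9 R1=0xd5 R2=0xff R3=0x1e R4=0xbf R5=0xb4  N=1 Z=0
after  1: R0=0xf9 R1=0xd5 R2=0xce R3=0x1e R4=0xbf R5=0xb4  N=1 Z=0
after  2: R0=0xf9 R1=0xd5 R2=0xce R3=0xc8 R4=0xbf R5=0xb4  N=1 Z=0
after  3: R0=0xf9 R1=0xd5 R2=0xd1 R3=0xc8 R4=0xbf R5=0xb4  N=1 Z=0
after  4: R0=0xf9 R1=0xd5 R2=0xd1 R3=0xc8 R4=0xbf R5=0x80  N=1 Z=0
-- IRQ taken; context saved, return-PC = 5 --

K = 4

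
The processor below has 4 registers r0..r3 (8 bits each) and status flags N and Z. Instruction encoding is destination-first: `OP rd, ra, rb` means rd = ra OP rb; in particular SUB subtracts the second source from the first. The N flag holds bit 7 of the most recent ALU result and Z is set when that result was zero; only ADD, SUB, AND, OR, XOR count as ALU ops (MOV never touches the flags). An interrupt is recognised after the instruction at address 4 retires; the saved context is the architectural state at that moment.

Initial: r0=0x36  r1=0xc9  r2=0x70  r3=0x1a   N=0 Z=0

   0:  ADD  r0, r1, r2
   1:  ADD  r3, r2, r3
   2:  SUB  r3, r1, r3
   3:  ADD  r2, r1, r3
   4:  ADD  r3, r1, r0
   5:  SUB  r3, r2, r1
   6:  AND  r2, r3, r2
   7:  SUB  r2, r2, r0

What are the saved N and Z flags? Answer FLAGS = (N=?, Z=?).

after  0: r0=0x39 r1=0xc9 r2=0x70 r3=0x1a  N=0 Z=0
after  1: r0=0x39 r1=0xc9 r2=0x70 r3=0x8a  N=1 Z=0
after  2: r0=0x39 r1=0xc9 r2=0x70 r3=0x3f  N=0 Z=0
after  3: r0=0x39 r1=0xc9 r2=0x08 r3=0x3f  N=0 Z=0
after  4: r0=0x39 r1=0xc9 r2=0x08 r3=0x02  N=0 Z=0
-- IRQ taken; context saved, return-PC = 5 --

FLAGS = (N=0, Z=0)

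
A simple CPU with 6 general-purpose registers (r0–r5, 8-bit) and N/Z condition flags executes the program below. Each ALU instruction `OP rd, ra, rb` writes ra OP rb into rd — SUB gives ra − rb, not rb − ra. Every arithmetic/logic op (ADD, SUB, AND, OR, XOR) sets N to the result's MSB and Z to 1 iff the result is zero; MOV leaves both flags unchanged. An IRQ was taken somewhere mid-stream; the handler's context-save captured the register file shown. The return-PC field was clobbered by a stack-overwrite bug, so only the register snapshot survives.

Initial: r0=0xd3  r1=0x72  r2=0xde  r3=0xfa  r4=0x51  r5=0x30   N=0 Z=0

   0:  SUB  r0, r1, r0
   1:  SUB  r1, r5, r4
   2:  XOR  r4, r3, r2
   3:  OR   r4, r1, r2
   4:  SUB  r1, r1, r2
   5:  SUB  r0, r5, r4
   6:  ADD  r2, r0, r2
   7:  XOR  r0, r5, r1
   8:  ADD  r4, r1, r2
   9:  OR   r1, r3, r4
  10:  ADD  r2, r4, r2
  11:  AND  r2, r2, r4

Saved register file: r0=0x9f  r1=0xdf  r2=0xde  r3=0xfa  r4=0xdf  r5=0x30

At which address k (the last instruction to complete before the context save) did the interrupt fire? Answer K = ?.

K = 3

after  0: r0=0x9f r1=0x72 r2=0xde r3=0xfa r4=0x51 r5=0x30  N=1 Z=0
after  1: r0=0x9f r1=0xdf r2=0xde r3=0xfa r4=0x51 r5=0x30  N=1 Z=0
after  2: r0=0x9f r1=0xdf r2=0xde r3=0xfa r4=0x24 r5=0x30  N=0 Z=0
after  3: r0=0x9f r1=0xdf r2=0xde r3=0xfa r4=0xdf r5=0x30  N=1 Z=0
-- IRQ taken; context saved, return-PC = 4 --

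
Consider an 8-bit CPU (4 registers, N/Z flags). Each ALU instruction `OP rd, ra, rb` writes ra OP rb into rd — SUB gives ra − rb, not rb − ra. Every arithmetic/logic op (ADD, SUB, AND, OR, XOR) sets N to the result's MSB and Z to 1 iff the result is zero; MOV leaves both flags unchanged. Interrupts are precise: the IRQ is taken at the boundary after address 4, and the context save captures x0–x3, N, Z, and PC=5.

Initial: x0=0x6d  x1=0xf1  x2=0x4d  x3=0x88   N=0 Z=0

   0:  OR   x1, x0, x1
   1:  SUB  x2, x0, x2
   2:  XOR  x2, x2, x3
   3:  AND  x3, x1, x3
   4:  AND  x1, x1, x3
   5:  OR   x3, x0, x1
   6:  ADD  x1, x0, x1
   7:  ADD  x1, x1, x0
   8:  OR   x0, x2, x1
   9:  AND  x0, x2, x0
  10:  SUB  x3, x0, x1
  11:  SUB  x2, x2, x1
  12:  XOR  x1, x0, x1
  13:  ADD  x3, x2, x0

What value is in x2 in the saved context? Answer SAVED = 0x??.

SAVED = 0xa8

after  0: x0=0x6d x1=0xfd x2=0x4d x3=0x88  N=1 Z=0
after  1: x0=0x6d x1=0xfd x2=0x20 x3=0x88  N=0 Z=0
after  2: x0=0x6d x1=0xfd x2=0xa8 x3=0x88  N=1 Z=0
after  3: x0=0x6d x1=0xfd x2=0xa8 x3=0x88  N=1 Z=0
after  4: x0=0x6d x1=0x88 x2=0xa8 x3=0x88  N=1 Z=0
-- IRQ taken; context saved, return-PC = 5 --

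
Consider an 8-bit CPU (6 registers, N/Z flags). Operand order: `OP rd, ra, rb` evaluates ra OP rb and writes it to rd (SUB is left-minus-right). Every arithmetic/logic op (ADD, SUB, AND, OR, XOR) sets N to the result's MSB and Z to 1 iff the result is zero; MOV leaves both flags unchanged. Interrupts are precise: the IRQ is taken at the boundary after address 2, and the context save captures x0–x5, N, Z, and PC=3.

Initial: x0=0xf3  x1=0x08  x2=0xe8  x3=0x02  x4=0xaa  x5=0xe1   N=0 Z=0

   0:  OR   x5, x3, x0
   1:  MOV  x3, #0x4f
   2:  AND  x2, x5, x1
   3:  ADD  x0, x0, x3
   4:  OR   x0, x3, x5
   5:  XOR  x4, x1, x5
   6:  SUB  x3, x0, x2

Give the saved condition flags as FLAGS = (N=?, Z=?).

FLAGS = (N=0, Z=1)

after  0: x0=0xf3 x1=0x08 x2=0xe8 x3=0x02 x4=0xaa x5=0xf3  N=1 Z=0
after  1: x0=0xf3 x1=0x08 x2=0xe8 x3=0x4f x4=0xaa x5=0xf3  N=1 Z=0
after  2: x0=0xf3 x1=0x08 x2=0x00 x3=0x4f x4=0xaa x5=0xf3  N=0 Z=1
-- IRQ taken; context saved, return-PC = 3 --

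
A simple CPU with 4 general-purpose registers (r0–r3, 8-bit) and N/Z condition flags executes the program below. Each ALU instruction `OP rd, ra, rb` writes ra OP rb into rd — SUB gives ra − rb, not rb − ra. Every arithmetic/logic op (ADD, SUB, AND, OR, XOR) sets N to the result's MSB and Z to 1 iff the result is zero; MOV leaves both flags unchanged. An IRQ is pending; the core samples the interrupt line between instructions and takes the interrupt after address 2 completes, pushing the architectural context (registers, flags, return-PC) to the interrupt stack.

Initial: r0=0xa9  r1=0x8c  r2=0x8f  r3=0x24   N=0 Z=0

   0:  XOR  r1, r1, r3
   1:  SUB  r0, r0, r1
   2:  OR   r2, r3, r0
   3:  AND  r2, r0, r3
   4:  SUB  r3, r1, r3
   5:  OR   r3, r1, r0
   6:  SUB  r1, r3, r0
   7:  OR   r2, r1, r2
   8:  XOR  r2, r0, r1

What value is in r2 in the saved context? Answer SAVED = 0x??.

after  0: r0=0xa9 r1=0xa8 r2=0x8f r3=0x24  N=1 Z=0
after  1: r0=0x01 r1=0xa8 r2=0x8f r3=0x24  N=0 Z=0
after  2: r0=0x01 r1=0xa8 r2=0x25 r3=0x24  N=0 Z=0
-- IRQ taken; context saved, return-PC = 3 --

SAVED = 0x25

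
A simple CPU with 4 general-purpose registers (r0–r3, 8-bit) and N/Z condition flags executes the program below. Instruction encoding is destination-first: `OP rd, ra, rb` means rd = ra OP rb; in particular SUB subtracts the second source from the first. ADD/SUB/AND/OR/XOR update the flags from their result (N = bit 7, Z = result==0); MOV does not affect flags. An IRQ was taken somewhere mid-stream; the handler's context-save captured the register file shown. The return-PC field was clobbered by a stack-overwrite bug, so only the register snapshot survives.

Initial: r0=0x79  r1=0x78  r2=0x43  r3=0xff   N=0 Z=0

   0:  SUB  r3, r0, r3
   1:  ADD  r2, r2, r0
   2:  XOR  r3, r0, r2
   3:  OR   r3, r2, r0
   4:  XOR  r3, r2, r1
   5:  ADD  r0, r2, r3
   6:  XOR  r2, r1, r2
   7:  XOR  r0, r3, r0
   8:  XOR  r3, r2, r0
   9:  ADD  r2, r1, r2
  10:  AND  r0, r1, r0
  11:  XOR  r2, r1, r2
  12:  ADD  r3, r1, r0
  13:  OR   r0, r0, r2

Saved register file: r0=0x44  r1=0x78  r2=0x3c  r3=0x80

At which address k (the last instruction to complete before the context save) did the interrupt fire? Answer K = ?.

after  0: r0=0x79 r1=0x78 r2=0x43 r3=0x7a  N=0 Z=0
after  1: r0=0x79 r1=0x78 r2=0xbc r3=0x7a  N=1 Z=0
after  2: r0=0x79 r1=0x78 r2=0xbc r3=0xc5  N=1 Z=0
after  3: r0=0x79 r1=0x78 r2=0xbc r3=0xfd  N=1 Z=0
after  4: r0=0x79 r1=0x78 r2=0xbc r3=0xc4  N=1 Z=0
after  5: r0=0x80 r1=0x78 r2=0xbc r3=0xc4  N=1 Z=0
after  6: r0=0x80 r1=0x78 r2=0xc4 r3=0xc4  N=1 Z=0
after  7: r0=0x44 r1=0x78 r2=0xc4 r3=0xc4  N=0 Z=0
after  8: r0=0x44 r1=0x78 r2=0xc4 r3=0x80  N=1 Z=0
after  9: r0=0x44 r1=0x78 r2=0x3c r3=0x80  N=0 Z=0
-- IRQ taken; context saved, return-PC = 10 --

K = 9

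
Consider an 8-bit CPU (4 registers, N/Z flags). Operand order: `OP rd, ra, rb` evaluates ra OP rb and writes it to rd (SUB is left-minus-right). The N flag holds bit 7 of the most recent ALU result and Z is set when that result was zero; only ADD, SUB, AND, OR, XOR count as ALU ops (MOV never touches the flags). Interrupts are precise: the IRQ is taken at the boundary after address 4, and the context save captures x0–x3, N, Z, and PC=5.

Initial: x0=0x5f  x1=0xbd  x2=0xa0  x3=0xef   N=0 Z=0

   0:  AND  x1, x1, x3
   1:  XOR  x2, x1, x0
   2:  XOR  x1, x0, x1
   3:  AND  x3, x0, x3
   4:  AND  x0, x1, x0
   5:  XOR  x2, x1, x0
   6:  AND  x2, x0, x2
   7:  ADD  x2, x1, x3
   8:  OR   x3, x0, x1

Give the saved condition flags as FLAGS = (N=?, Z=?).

after  0: x0=0x5f x1=0xad x2=0xa0 x3=0xef  N=1 Z=0
after  1: x0=0x5f x1=0xad x2=0xf2 x3=0xef  N=1 Z=0
after  2: x0=0x5f x1=0xf2 x2=0xf2 x3=0xef  N=1 Z=0
after  3: x0=0x5f x1=0xf2 x2=0xf2 x3=0x4f  N=0 Z=0
after  4: x0=0x52 x1=0xf2 x2=0xf2 x3=0x4f  N=0 Z=0
-- IRQ taken; context saved, return-PC = 5 --

FLAGS = (N=0, Z=0)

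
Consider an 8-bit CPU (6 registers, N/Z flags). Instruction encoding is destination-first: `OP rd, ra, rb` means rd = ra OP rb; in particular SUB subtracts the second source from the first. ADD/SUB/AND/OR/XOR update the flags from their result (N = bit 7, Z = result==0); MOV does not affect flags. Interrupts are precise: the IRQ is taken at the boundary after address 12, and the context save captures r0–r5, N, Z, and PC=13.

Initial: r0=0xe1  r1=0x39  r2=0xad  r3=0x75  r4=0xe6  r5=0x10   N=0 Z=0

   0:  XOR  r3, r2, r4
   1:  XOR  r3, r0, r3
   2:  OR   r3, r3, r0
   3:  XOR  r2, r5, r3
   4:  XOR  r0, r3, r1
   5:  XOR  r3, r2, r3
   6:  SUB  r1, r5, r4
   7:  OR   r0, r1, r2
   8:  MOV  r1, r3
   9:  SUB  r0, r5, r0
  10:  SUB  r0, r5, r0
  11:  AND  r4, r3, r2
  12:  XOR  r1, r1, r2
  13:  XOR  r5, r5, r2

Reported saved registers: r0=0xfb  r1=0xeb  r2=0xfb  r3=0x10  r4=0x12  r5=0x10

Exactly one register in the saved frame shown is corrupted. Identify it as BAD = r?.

after  0: r0=0xe1 r1=0x39 r2=0xad r3=0x4b r4=0xe6 r5=0x10  N=0 Z=0
after  1: r0=0xe1 r1=0x39 r2=0xad r3=0xaa r4=0xe6 r5=0x10  N=1 Z=0
after  2: r0=0xe1 r1=0x39 r2=0xad r3=0xeb r4=0xe6 r5=0x10  N=1 Z=0
after  3: r0=0xe1 r1=0x39 r2=0xfb r3=0xeb r4=0xe6 r5=0x10  N=1 Z=0
after  4: r0=0xd2 r1=0x39 r2=0xfb r3=0xeb r4=0xe6 r5=0x10  N=1 Z=0
after  5: r0=0xd2 r1=0x39 r2=0xfb r3=0x10 r4=0xe6 r5=0x10  N=0 Z=0
after  6: r0=0xd2 r1=0x2a r2=0xfb r3=0x10 r4=0xe6 r5=0x10  N=0 Z=0
after  7: r0=0xfb r1=0x2a r2=0xfb r3=0x10 r4=0xe6 r5=0x10  N=1 Z=0
after  8: r0=0xfb r1=0x10 r2=0xfb r3=0x10 r4=0xe6 r5=0x10  N=1 Z=0
after  9: r0=0x15 r1=0x10 r2=0xfb r3=0x10 r4=0xe6 r5=0x10  N=0 Z=0
after 10: r0=0xfb r1=0x10 r2=0xfb r3=0x10 r4=0xe6 r5=0x10  N=1 Z=0
after 11: r0=0xfb r1=0x10 r2=0xfb r3=0x10 r4=0x10 r5=0x10  N=0 Z=0
after 12: r0=0xfb r1=0xeb r2=0xfb r3=0x10 r4=0x10 r5=0x10  N=1 Z=0
-- IRQ taken; context saved, return-PC = 13 --
mismatch: r4: reported 0x12 vs actual 0x10

BAD = r4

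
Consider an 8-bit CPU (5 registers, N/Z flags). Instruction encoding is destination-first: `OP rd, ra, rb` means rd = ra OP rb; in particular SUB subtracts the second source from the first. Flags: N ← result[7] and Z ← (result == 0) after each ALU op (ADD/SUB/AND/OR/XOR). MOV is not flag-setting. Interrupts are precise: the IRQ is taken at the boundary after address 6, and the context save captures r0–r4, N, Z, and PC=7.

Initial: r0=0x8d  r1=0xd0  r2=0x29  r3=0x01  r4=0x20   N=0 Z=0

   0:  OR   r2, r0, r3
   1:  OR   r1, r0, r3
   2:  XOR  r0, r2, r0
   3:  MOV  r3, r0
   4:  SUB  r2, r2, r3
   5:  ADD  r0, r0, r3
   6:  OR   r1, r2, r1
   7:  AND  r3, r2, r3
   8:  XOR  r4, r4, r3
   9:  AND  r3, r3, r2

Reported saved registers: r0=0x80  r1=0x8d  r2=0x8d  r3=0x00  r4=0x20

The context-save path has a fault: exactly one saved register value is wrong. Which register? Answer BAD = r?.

BAD = r0

after  0: r0=0x8d r1=0xd0 r2=0x8d r3=0x01 r4=0x20  N=1 Z=0
after  1: r0=0x8d r1=0x8d r2=0x8d r3=0x01 r4=0x20  N=1 Z=0
after  2: r0=0x00 r1=0x8d r2=0x8d r3=0x01 r4=0x20  N=0 Z=1
after  3: r0=0x00 r1=0x8d r2=0x8d r3=0x00 r4=0x20  N=0 Z=1
after  4: r0=0x00 r1=0x8d r2=0x8d r3=0x00 r4=0x20  N=1 Z=0
after  5: r0=0x00 r1=0x8d r2=0x8d r3=0x00 r4=0x20  N=0 Z=1
after  6: r0=0x00 r1=0x8d r2=0x8d r3=0x00 r4=0x20  N=1 Z=0
-- IRQ taken; context saved, return-PC = 7 --
mismatch: r0: reported 0x80 vs actual 0x00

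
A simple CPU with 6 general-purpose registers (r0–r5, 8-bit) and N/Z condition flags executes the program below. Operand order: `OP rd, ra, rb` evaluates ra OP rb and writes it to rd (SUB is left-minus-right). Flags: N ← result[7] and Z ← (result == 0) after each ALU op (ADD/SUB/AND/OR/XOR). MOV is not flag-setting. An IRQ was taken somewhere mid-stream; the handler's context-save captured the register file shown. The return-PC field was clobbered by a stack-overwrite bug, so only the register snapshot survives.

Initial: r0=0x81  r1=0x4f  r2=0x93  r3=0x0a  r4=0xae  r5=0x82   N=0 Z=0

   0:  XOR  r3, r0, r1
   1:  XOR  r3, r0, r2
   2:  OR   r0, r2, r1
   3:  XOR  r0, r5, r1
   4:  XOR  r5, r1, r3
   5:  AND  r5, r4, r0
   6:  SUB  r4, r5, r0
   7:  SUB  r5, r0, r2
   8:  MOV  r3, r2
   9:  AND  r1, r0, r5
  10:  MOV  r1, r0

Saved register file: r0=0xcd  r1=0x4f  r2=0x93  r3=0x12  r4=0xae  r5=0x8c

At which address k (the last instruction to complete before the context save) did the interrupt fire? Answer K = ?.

after  0: r0=0x81 r1=0x4f r2=0x93 r3=0xce r4=0xae r5=0x82  N=1 Z=0
after  1: r0=0x81 r1=0x4f r2=0x93 r3=0x12 r4=0xae r5=0x82  N=0 Z=0
after  2: r0=0xdf r1=0x4f r2=0x93 r3=0x12 r4=0xae r5=0x82  N=1 Z=0
after  3: r0=0xcd r1=0x4f r2=0x93 r3=0x12 r4=0xae r5=0x82  N=1 Z=0
after  4: r0=0xcd r1=0x4f r2=0x93 r3=0x12 r4=0xae r5=0x5d  N=0 Z=0
after  5: r0=0xcd r1=0x4f r2=0x93 r3=0x12 r4=0xae r5=0x8c  N=1 Z=0
-- IRQ taken; context saved, return-PC = 6 --

K = 5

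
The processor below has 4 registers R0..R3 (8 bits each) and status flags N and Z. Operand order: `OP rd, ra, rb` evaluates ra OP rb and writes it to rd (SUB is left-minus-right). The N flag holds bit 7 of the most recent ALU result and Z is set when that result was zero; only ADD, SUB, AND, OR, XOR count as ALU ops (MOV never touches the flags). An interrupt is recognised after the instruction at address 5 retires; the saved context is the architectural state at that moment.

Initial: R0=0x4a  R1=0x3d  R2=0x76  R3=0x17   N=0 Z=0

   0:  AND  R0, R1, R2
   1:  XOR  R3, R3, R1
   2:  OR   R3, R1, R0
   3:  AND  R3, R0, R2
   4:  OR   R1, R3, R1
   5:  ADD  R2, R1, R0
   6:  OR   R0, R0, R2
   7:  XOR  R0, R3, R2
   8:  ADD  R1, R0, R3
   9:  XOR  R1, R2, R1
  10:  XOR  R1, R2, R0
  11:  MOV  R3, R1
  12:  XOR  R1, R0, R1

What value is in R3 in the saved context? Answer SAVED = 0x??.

after  0: R0=0x34 R1=0x3d R2=0x76 R3=0x17  N=0 Z=0
after  1: R0=0x34 R1=0x3d R2=0x76 R3=0x2a  N=0 Z=0
after  2: R0=0x34 R1=0x3d R2=0x76 R3=0x3d  N=0 Z=0
after  3: R0=0x34 R1=0x3d R2=0x76 R3=0x34  N=0 Z=0
after  4: R0=0x34 R1=0x3d R2=0x76 R3=0x34  N=0 Z=0
after  5: R0=0x34 R1=0x3d R2=0x71 R3=0x34  N=0 Z=0
-- IRQ taken; context saved, return-PC = 6 --

SAVED = 0x34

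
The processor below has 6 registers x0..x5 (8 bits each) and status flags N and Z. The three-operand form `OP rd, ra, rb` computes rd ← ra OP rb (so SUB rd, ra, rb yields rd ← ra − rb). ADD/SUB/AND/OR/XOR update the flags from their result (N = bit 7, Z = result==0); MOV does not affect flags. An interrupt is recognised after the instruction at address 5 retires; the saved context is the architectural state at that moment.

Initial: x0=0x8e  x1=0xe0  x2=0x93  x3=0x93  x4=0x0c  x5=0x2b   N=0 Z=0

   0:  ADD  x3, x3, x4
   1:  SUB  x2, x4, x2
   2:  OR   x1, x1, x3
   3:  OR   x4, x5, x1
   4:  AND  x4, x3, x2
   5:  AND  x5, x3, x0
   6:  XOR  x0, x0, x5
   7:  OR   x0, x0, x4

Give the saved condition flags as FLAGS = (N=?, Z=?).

after  0: x0=0x8e x1=0xe0 x2=0x93 x3=0x9f x4=0x0c x5=0x2b  N=1 Z=0
after  1: x0=0x8e x1=0xe0 x2=0x79 x3=0x9f x4=0x0c x5=0x2b  N=0 Z=0
after  2: x0=0x8e x1=0xff x2=0x79 x3=0x9f x4=0x0c x5=0x2b  N=1 Z=0
after  3: x0=0x8e x1=0xff x2=0x79 x3=0x9f x4=0xff x5=0x2b  N=1 Z=0
after  4: x0=0x8e x1=0xff x2=0x79 x3=0x9f x4=0x19 x5=0x2b  N=0 Z=0
after  5: x0=0x8e x1=0xff x2=0x79 x3=0x9f x4=0x19 x5=0x8e  N=1 Z=0
-- IRQ taken; context saved, return-PC = 6 --

FLAGS = (N=1, Z=0)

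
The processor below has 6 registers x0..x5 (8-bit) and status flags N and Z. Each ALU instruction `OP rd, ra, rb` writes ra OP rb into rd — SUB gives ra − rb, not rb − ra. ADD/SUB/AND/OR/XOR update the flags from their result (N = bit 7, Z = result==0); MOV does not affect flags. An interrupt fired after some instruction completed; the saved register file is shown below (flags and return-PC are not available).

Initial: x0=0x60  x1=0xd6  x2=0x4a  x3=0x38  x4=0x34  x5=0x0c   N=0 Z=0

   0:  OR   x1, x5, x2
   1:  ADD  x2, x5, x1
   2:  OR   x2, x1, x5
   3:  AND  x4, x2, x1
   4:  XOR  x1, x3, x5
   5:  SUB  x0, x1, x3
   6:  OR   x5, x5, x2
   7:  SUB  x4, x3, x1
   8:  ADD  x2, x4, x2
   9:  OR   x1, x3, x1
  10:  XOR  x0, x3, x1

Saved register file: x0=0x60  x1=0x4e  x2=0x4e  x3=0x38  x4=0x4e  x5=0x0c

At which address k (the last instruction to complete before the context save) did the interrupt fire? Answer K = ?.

K = 3

after  0: x0=0x60 x1=0x4e x2=0x4a x3=0x38 x4=0x34 x5=0x0c  N=0 Z=0
after  1: x0=0x60 x1=0x4e x2=0x5a x3=0x38 x4=0x34 x5=0x0c  N=0 Z=0
after  2: x0=0x60 x1=0x4e x2=0x4e x3=0x38 x4=0x34 x5=0x0c  N=0 Z=0
after  3: x0=0x60 x1=0x4e x2=0x4e x3=0x38 x4=0x4e x5=0x0c  N=0 Z=0
-- IRQ taken; context saved, return-PC = 4 --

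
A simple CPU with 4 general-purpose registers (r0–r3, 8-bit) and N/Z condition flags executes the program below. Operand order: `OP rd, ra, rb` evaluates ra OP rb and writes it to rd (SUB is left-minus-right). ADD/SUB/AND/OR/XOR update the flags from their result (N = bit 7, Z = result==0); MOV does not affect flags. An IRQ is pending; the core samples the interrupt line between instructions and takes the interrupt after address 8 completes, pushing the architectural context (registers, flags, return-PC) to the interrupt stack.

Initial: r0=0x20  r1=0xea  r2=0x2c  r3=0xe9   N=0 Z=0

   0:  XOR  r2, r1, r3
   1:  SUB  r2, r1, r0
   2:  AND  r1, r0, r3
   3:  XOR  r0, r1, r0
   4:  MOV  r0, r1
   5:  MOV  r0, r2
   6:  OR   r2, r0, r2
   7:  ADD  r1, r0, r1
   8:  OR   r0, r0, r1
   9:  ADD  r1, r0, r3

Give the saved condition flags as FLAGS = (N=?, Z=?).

FLAGS = (N=1, Z=0)

after  0: r0=0x20 r1=0xea r2=0x03 r3=0xe9  N=0 Z=0
after  1: r0=0x20 r1=0xea r2=0xca r3=0xe9  N=1 Z=0
after  2: r0=0x20 r1=0x20 r2=0xca r3=0xe9  N=0 Z=0
after  3: r0=0x00 r1=0x20 r2=0xca r3=0xe9  N=0 Z=1
after  4: r0=0x20 r1=0x20 r2=0xca r3=0xe9  N=0 Z=1
after  5: r0=0xca r1=0x20 r2=0xca r3=0xe9  N=0 Z=1
after  6: r0=0xca r1=0x20 r2=0xca r3=0xe9  N=1 Z=0
after  7: r0=0xca r1=0xea r2=0xca r3=0xe9  N=1 Z=0
after  8: r0=0xea r1=0xea r2=0xca r3=0xe9  N=1 Z=0
-- IRQ taken; context saved, return-PC = 9 --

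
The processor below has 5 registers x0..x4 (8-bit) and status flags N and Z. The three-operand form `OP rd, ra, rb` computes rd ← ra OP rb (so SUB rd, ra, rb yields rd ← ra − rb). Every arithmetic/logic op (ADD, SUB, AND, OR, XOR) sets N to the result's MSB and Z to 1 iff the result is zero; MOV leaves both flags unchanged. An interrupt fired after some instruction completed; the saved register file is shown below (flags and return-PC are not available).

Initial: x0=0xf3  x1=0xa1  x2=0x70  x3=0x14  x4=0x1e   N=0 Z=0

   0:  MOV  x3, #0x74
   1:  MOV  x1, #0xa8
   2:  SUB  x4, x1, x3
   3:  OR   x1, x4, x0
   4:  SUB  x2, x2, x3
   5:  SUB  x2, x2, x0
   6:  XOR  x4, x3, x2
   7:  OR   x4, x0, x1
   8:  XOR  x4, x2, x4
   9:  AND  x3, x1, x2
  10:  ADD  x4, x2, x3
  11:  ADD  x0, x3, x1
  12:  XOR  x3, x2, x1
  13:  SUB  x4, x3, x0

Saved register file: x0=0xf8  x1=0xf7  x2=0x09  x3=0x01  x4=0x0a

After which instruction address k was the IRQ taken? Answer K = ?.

K = 11

after  0: x0=0xf3 x1=0xa1 x2=0x70 x3=0x74 x4=0x1e  N=0 Z=0
after  1: x0=0xf3 x1=0xa8 x2=0x70 x3=0x74 x4=0x1e  N=0 Z=0
after  2: x0=0xf3 x1=0xa8 x2=0x70 x3=0x74 x4=0x34  N=0 Z=0
after  3: x0=0xf3 x1=0xf7 x2=0x70 x3=0x74 x4=0x34  N=1 Z=0
after  4: x0=0xf3 x1=0xf7 x2=0xfc x3=0x74 x4=0x34  N=1 Z=0
after  5: x0=0xf3 x1=0xf7 x2=0x09 x3=0x74 x4=0x34  N=0 Z=0
after  6: x0=0xf3 x1=0xf7 x2=0x09 x3=0x74 x4=0x7d  N=0 Z=0
after  7: x0=0xf3 x1=0xf7 x2=0x09 x3=0x74 x4=0xf7  N=1 Z=0
after  8: x0=0xf3 x1=0xf7 x2=0x09 x3=0x74 x4=0xfe  N=1 Z=0
after  9: x0=0xf3 x1=0xf7 x2=0x09 x3=0x01 x4=0xfe  N=0 Z=0
after 10: x0=0xf3 x1=0xf7 x2=0x09 x3=0x01 x4=0x0a  N=0 Z=0
after 11: x0=0xf8 x1=0xf7 x2=0x09 x3=0x01 x4=0x0a  N=1 Z=0
-- IRQ taken; context saved, return-PC = 12 --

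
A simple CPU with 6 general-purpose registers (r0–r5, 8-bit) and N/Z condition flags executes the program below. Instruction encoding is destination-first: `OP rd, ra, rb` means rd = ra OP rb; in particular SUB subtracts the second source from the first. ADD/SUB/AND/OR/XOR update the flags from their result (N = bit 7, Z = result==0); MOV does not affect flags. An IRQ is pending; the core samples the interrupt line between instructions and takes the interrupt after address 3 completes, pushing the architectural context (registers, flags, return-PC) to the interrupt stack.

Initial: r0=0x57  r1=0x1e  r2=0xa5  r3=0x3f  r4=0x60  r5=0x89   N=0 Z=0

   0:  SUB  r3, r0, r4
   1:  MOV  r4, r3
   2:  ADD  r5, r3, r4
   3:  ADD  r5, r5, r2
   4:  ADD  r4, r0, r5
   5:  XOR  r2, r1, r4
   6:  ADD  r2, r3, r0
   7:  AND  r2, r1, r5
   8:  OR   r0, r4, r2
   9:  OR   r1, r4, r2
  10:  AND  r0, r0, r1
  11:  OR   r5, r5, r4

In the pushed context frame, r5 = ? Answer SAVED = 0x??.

SAVED = 0x93

after  0: r0=0x57 r1=0x1e r2=0xa5 r3=0xf7 r4=0x60 r5=0x89  N=1 Z=0
after  1: r0=0x57 r1=0x1e r2=0xa5 r3=0xf7 r4=0xf7 r5=0x89  N=1 Z=0
after  2: r0=0x57 r1=0x1e r2=0xa5 r3=0xf7 r4=0xf7 r5=0xee  N=1 Z=0
after  3: r0=0x57 r1=0x1e r2=0xa5 r3=0xf7 r4=0xf7 r5=0x93  N=1 Z=0
-- IRQ taken; context saved, return-PC = 4 --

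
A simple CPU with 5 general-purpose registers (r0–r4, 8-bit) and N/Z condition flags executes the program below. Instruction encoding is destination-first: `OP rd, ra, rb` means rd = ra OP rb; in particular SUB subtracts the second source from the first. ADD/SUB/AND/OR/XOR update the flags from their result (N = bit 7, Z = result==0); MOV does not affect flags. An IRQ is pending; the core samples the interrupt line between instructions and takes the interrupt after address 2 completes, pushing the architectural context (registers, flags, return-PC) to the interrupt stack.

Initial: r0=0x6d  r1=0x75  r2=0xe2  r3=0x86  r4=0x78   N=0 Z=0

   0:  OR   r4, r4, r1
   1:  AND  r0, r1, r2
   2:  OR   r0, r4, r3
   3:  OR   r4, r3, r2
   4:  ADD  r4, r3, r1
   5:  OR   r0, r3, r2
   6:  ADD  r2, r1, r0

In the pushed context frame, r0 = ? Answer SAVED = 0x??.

after  0: r0=0x6d r1=0x75 r2=0xe2 r3=0x86 r4=0x7d  N=0 Z=0
after  1: r0=0x60 r1=0x75 r2=0xe2 r3=0x86 r4=0x7d  N=0 Z=0
after  2: r0=0xff r1=0x75 r2=0xe2 r3=0x86 r4=0x7d  N=1 Z=0
-- IRQ taken; context saved, return-PC = 3 --

SAVED = 0xff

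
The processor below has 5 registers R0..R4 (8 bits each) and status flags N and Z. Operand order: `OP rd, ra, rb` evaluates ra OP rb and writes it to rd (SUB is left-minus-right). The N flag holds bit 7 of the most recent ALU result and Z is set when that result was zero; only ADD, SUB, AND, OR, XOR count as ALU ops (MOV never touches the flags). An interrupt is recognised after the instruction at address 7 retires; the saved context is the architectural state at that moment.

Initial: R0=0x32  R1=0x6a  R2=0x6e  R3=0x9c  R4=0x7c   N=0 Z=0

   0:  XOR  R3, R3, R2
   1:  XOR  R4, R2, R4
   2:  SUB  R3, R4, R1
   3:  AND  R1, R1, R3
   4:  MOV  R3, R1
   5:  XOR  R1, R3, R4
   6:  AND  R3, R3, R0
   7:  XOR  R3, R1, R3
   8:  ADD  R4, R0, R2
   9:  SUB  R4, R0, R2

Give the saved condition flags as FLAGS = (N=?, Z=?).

FLAGS = (N=0, Z=0)

after  0: R0=0x32 R1=0x6a R2=0x6e R3=0xf2 R4=0x7c  N=1 Z=0
after  1: R0=0x32 R1=0x6a R2=0x6e R3=0xf2 R4=0x12  N=0 Z=0
after  2: R0=0x32 R1=0x6a R2=0x6e R3=0xa8 R4=0x12  N=1 Z=0
after  3: R0=0x32 R1=0x28 R2=0x6e R3=0xa8 R4=0x12  N=0 Z=0
after  4: R0=0x32 R1=0x28 R2=0x6e R3=0x28 R4=0x12  N=0 Z=0
after  5: R0=0x32 R1=0x3a R2=0x6e R3=0x28 R4=0x12  N=0 Z=0
after  6: R0=0x32 R1=0x3a R2=0x6e R3=0x20 R4=0x12  N=0 Z=0
after  7: R0=0x32 R1=0x3a R2=0x6e R3=0x1a R4=0x12  N=0 Z=0
-- IRQ taken; context saved, return-PC = 8 --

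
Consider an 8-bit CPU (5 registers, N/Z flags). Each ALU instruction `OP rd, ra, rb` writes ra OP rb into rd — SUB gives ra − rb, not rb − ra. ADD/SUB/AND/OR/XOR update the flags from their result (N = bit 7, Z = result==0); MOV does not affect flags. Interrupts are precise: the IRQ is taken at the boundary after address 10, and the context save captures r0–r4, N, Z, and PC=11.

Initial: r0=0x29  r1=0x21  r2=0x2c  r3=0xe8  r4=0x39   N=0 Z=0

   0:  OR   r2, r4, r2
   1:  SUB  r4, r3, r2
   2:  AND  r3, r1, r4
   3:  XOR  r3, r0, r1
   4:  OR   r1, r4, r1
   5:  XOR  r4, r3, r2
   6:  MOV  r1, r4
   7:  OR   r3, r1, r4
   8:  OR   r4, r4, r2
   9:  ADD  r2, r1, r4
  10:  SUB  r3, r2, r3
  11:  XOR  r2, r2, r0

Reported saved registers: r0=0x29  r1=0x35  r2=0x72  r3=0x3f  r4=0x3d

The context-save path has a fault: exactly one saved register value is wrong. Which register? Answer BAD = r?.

after  0: r0=0x29 r1=0x21 r2=0x3d r3=0xe8 r4=0x39  N=0 Z=0
after  1: r0=0x29 r1=0x21 r2=0x3d r3=0xe8 r4=0xab  N=1 Z=0
after  2: r0=0x29 r1=0x21 r2=0x3d r3=0x21 r4=0xab  N=0 Z=0
after  3: r0=0x29 r1=0x21 r2=0x3d r3=0x08 r4=0xab  N=0 Z=0
after  4: r0=0x29 r1=0xab r2=0x3d r3=0x08 r4=0xab  N=1 Z=0
after  5: r0=0x29 r1=0xab r2=0x3d r3=0x08 r4=0x35  N=0 Z=0
after  6: r0=0x29 r1=0x35 r2=0x3d r3=0x08 r4=0x35  N=0 Z=0
after  7: r0=0x29 r1=0x35 r2=0x3d r3=0x35 r4=0x35  N=0 Z=0
after  8: r0=0x29 r1=0x35 r2=0x3d r3=0x35 r4=0x3d  N=0 Z=0
after  9: r0=0x29 r1=0x35 r2=0x72 r3=0x35 r4=0x3d  N=0 Z=0
after 10: r0=0x29 r1=0x35 r2=0x72 r3=0x3d r4=0x3d  N=0 Z=0
-- IRQ taken; context saved, return-PC = 11 --
mismatch: r3: reported 0x3f vs actual 0x3d

BAD = r3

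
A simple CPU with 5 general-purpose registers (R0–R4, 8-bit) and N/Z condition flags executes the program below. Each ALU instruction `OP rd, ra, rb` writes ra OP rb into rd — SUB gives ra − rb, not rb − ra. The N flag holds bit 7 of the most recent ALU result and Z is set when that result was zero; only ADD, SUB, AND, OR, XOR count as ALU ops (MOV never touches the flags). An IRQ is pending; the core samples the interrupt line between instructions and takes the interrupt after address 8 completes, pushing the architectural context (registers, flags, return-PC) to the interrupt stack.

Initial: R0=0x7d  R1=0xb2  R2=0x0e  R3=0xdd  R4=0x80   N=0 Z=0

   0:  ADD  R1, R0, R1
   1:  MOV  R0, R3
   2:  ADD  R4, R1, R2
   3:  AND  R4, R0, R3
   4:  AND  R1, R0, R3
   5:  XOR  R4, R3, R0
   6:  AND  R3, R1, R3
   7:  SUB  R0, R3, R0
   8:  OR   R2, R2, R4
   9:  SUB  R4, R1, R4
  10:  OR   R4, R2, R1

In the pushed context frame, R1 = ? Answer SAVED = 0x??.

after  0: R0=0x7d R1=0x2f R2=0x0e R3=0xdd R4=0x80  N=0 Z=0
after  1: R0=0xdd R1=0x2f R2=0x0e R3=0xdd R4=0x80  N=0 Z=0
after  2: R0=0xdd R1=0x2f R2=0x0e R3=0xdd R4=0x3d  N=0 Z=0
after  3: R0=0xdd R1=0x2f R2=0x0e R3=0xdd R4=0xdd  N=1 Z=0
after  4: R0=0xdd R1=0xdd R2=0x0e R3=0xdd R4=0xdd  N=1 Z=0
after  5: R0=0xdd R1=0xdd R2=0x0e R3=0xdd R4=0x00  N=0 Z=1
after  6: R0=0xdd R1=0xdd R2=0x0e R3=0xdd R4=0x00  N=1 Z=0
after  7: R0=0x00 R1=0xdd R2=0x0e R3=0xdd R4=0x00  N=0 Z=1
after  8: R0=0x00 R1=0xdd R2=0x0e R3=0xdd R4=0x00  N=0 Z=0
-- IRQ taken; context saved, return-PC = 9 --

SAVED = 0xdd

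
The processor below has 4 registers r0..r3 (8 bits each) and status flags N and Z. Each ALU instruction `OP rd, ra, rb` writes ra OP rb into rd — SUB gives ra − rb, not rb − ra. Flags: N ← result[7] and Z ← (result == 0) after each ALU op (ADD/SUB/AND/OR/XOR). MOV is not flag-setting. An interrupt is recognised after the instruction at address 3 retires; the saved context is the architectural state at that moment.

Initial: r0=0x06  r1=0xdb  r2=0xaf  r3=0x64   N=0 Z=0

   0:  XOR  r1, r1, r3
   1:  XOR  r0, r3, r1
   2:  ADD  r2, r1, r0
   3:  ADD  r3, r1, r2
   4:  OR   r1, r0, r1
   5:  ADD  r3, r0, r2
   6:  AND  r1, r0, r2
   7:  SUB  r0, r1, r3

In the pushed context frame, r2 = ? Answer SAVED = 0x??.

after  0: r0=0x06 r1=0xbf r2=0xaf r3=0x64  N=1 Z=0
after  1: r0=0xdb r1=0xbf r2=0xaf r3=0x64  N=1 Z=0
after  2: r0=0xdb r1=0xbf r2=0x9a r3=0x64  N=1 Z=0
after  3: r0=0xdb r1=0xbf r2=0x9a r3=0x59  N=0 Z=0
-- IRQ taken; context saved, return-PC = 4 --

SAVED = 0x9a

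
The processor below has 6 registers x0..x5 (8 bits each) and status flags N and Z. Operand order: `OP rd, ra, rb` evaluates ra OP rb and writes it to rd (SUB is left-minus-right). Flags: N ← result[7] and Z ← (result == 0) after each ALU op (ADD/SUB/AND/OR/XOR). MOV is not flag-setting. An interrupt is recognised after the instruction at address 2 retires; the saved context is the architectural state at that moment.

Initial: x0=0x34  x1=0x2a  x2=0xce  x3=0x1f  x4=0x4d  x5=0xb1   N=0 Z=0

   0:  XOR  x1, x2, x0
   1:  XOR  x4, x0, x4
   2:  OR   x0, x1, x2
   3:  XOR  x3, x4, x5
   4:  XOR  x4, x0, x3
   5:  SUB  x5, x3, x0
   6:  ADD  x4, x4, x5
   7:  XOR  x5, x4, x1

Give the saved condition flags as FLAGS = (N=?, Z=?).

after  0: x0=0x34 x1=0xfa x2=0xce x3=0x1f x4=0x4d x5=0xb1  N=1 Z=0
after  1: x0=0x34 x1=0xfa x2=0xce x3=0x1f x4=0x79 x5=0xb1  N=0 Z=0
after  2: x0=0xfe x1=0xfa x2=0xce x3=0x1f x4=0x79 x5=0xb1  N=1 Z=0
-- IRQ taken; context saved, return-PC = 3 --

FLAGS = (N=1, Z=0)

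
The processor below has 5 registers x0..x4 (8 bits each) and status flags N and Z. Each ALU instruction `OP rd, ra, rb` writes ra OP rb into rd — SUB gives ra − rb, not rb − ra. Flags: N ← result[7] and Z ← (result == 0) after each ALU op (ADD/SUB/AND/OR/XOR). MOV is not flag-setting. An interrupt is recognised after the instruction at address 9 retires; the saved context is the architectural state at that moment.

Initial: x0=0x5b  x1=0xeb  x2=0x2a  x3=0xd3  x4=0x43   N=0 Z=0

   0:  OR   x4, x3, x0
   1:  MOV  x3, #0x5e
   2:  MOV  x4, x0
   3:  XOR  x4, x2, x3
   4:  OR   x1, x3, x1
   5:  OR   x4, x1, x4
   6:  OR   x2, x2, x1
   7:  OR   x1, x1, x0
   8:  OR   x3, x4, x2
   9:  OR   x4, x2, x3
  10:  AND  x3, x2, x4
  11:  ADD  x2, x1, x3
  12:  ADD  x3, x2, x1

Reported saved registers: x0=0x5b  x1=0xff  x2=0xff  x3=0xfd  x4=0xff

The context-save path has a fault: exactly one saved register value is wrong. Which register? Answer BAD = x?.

BAD = x3

after  0: x0=0x5b x1=0xeb x2=0x2a x3=0xd3 x4=0xdb  N=1 Z=0
after  1: x0=0x5b x1=0xeb x2=0x2a x3=0x5e x4=0xdb  N=1 Z=0
after  2: x0=0x5b x1=0xeb x2=0x2a x3=0x5e x4=0x5b  N=1 Z=0
after  3: x0=0x5b x1=0xeb x2=0x2a x3=0x5e x4=0x74  N=0 Z=0
after  4: x0=0x5b x1=0xff x2=0x2a x3=0x5e x4=0x74  N=1 Z=0
after  5: x0=0x5b x1=0xff x2=0x2a x3=0x5e x4=0xff  N=1 Z=0
after  6: x0=0x5b x1=0xff x2=0xff x3=0x5e x4=0xff  N=1 Z=0
after  7: x0=0x5b x1=0xff x2=0xff x3=0x5e x4=0xff  N=1 Z=0
after  8: x0=0x5b x1=0xff x2=0xff x3=0xff x4=0xff  N=1 Z=0
after  9: x0=0x5b x1=0xff x2=0xff x3=0xff x4=0xff  N=1 Z=0
-- IRQ taken; context saved, return-PC = 10 --
mismatch: x3: reported 0xfd vs actual 0xff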